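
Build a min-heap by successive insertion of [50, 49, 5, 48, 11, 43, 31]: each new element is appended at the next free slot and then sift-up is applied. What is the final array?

[5, 11, 31, 50, 48, 49, 43]

Insert 50:
  append 50 at index 0 → [50] (no swap needed)
Insert 49:
  append 49 at index 1 → [50, 49]
  49 < parent 50 at index 0, swap → [49, 50]
Insert 5:
  append 5 at index 2 → [49, 50, 5]
  5 < parent 49 at index 0, swap → [5, 50, 49]
Insert 48:
  append 48 at index 3 → [5, 50, 49, 48]
  48 < parent 50 at index 1, swap → [5, 48, 49, 50]
Insert 11:
  append 11 at index 4 → [5, 48, 49, 50, 11]
  11 < parent 48 at index 1, swap → [5, 11, 49, 50, 48]
Insert 43:
  append 43 at index 5 → [5, 11, 49, 50, 48, 43]
  43 < parent 49 at index 2, swap → [5, 11, 43, 50, 48, 49]
Insert 31:
  append 31 at index 6 → [5, 11, 43, 50, 48, 49, 31]
  31 < parent 43 at index 2, swap → [5, 11, 31, 50, 48, 49, 43]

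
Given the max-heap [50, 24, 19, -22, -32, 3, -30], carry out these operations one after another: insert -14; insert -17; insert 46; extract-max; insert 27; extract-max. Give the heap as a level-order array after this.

insert -14:
  append -14 at index 7 → [50, 24, 19, -22, -32, 3, -30, -14]
  -14 > parent -22 at index 3, swap → [50, 24, 19, -14, -32, 3, -30, -22]
insert -17:
  append -17 at index 8 → [50, 24, 19, -14, -32, 3, -30, -22, -17] (no swap needed)
insert 46:
  append 46 at index 9 → [50, 24, 19, -14, -32, 3, -30, -22, -17, 46]
  46 > parent -32 at index 4, swap → [50, 24, 19, -14, 46, 3, -30, -22, -17, -32]
  46 > parent 24 at index 1, swap → [50, 46, 19, -14, 24, 3, -30, -22, -17, -32]
extract-max → returns 50:
  remove root 50; move last element -32 to root → [-32, 46, 19, -14, 24, 3, -30, -22, -17]
  -32 vs larger child 46 at index 1, swap → [46, -32, 19, -14, 24, 3, -30, -22, -17]
  -32 vs larger child 24 at index 4, swap → [46, 24, 19, -14, -32, 3, -30, -22, -17]
insert 27:
  append 27 at index 9 → [46, 24, 19, -14, -32, 3, -30, -22, -17, 27]
  27 > parent -32 at index 4, swap → [46, 24, 19, -14, 27, 3, -30, -22, -17, -32]
  27 > parent 24 at index 1, swap → [46, 27, 19, -14, 24, 3, -30, -22, -17, -32]
extract-max → returns 46:
  remove root 46; move last element -32 to root → [-32, 27, 19, -14, 24, 3, -30, -22, -17]
  -32 vs larger child 27 at index 1, swap → [27, -32, 19, -14, 24, 3, -30, -22, -17]
  -32 vs larger child 24 at index 4, swap → [27, 24, 19, -14, -32, 3, -30, -22, -17]

[27, 24, 19, -14, -32, 3, -30, -22, -17]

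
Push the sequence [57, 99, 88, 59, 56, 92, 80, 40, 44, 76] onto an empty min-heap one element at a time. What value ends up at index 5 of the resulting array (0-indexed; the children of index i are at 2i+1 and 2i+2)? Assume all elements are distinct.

Insert 57:
  append 57 at index 0 → [57] (no swap needed)
Insert 99:
  append 99 at index 1 → [57, 99] (no swap needed)
Insert 88:
  append 88 at index 2 → [57, 99, 88] (no swap needed)
Insert 59:
  append 59 at index 3 → [57, 99, 88, 59]
  59 < parent 99 at index 1, swap → [57, 59, 88, 99]
Insert 56:
  append 56 at index 4 → [57, 59, 88, 99, 56]
  56 < parent 59 at index 1, swap → [57, 56, 88, 99, 59]
  56 < parent 57 at index 0, swap → [56, 57, 88, 99, 59]
Insert 92:
  append 92 at index 5 → [56, 57, 88, 99, 59, 92] (no swap needed)
Insert 80:
  append 80 at index 6 → [56, 57, 88, 99, 59, 92, 80]
  80 < parent 88 at index 2, swap → [56, 57, 80, 99, 59, 92, 88]
Insert 40:
  append 40 at index 7 → [56, 57, 80, 99, 59, 92, 88, 40]
  40 < parent 99 at index 3, swap → [56, 57, 80, 40, 59, 92, 88, 99]
  40 < parent 57 at index 1, swap → [56, 40, 80, 57, 59, 92, 88, 99]
  40 < parent 56 at index 0, swap → [40, 56, 80, 57, 59, 92, 88, 99]
Insert 44:
  append 44 at index 8 → [40, 56, 80, 57, 59, 92, 88, 99, 44]
  44 < parent 57 at index 3, swap → [40, 56, 80, 44, 59, 92, 88, 99, 57]
  44 < parent 56 at index 1, swap → [40, 44, 80, 56, 59, 92, 88, 99, 57]
Insert 76:
  append 76 at index 9 → [40, 44, 80, 56, 59, 92, 88, 99, 57, 76] (no swap needed)
resulting array: [40, 44, 80, 56, 59, 92, 88, 99, 57, 76]

92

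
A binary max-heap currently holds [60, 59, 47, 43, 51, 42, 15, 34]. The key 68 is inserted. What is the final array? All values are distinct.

[68, 60, 47, 59, 51, 42, 15, 34, 43]

append 68 at index 8 → [60, 59, 47, 43, 51, 42, 15, 34, 68]
68 > parent 43 at index 3, swap → [60, 59, 47, 68, 51, 42, 15, 34, 43]
68 > parent 59 at index 1, swap → [60, 68, 47, 59, 51, 42, 15, 34, 43]
68 > parent 60 at index 0, swap → [68, 60, 47, 59, 51, 42, 15, 34, 43]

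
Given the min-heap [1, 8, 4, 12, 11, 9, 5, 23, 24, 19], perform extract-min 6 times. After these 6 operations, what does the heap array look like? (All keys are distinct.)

[12, 23, 19, 24]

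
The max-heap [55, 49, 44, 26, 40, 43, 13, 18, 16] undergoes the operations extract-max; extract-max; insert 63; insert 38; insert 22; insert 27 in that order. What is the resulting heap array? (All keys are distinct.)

extract-max → returns 55:
  remove root 55; move last element 16 to root → [16, 49, 44, 26, 40, 43, 13, 18]
  16 vs larger child 49 at index 1, swap → [49, 16, 44, 26, 40, 43, 13, 18]
  16 vs larger child 40 at index 4, swap → [49, 40, 44, 26, 16, 43, 13, 18]
extract-max → returns 49:
  remove root 49; move last element 18 to root → [18, 40, 44, 26, 16, 43, 13]
  18 vs larger child 44 at index 2, swap → [44, 40, 18, 26, 16, 43, 13]
  18 vs larger child 43 at index 5, swap → [44, 40, 43, 26, 16, 18, 13]
insert 63:
  append 63 at index 7 → [44, 40, 43, 26, 16, 18, 13, 63]
  63 > parent 26 at index 3, swap → [44, 40, 43, 63, 16, 18, 13, 26]
  63 > parent 40 at index 1, swap → [44, 63, 43, 40, 16, 18, 13, 26]
  63 > parent 44 at index 0, swap → [63, 44, 43, 40, 16, 18, 13, 26]
insert 38:
  append 38 at index 8 → [63, 44, 43, 40, 16, 18, 13, 26, 38] (no swap needed)
insert 22:
  append 22 at index 9 → [63, 44, 43, 40, 16, 18, 13, 26, 38, 22]
  22 > parent 16 at index 4, swap → [63, 44, 43, 40, 22, 18, 13, 26, 38, 16]
insert 27:
  append 27 at index 10 → [63, 44, 43, 40, 22, 18, 13, 26, 38, 16, 27]
  27 > parent 22 at index 4, swap → [63, 44, 43, 40, 27, 18, 13, 26, 38, 16, 22]

[63, 44, 43, 40, 27, 18, 13, 26, 38, 16, 22]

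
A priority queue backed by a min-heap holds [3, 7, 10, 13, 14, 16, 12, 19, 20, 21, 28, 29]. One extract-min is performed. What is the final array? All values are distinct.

[7, 13, 10, 19, 14, 16, 12, 29, 20, 21, 28]

remove root 3; move last element 29 to root → [29, 7, 10, 13, 14, 16, 12, 19, 20, 21, 28]
29 vs smaller child 7 at index 1, swap → [7, 29, 10, 13, 14, 16, 12, 19, 20, 21, 28]
29 vs smaller child 13 at index 3, swap → [7, 13, 10, 29, 14, 16, 12, 19, 20, 21, 28]
29 vs smaller child 19 at index 7, swap → [7, 13, 10, 19, 14, 16, 12, 29, 20, 21, 28]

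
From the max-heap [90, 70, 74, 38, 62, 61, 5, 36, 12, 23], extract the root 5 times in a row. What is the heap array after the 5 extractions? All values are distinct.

[38, 36, 23, 5, 12]

extract-max #1 returns 90:
  remove root 90; move last element 23 to root → [23, 70, 74, 38, 62, 61, 5, 36, 12]
  23 vs larger child 74 at index 2, swap → [74, 70, 23, 38, 62, 61, 5, 36, 12]
  23 vs larger child 61 at index 5, swap → [74, 70, 61, 38, 62, 23, 5, 36, 12]
extract-max #2 returns 74:
  remove root 74; move last element 12 to root → [12, 70, 61, 38, 62, 23, 5, 36]
  12 vs larger child 70 at index 1, swap → [70, 12, 61, 38, 62, 23, 5, 36]
  12 vs larger child 62 at index 4, swap → [70, 62, 61, 38, 12, 23, 5, 36]
extract-max #3 returns 70:
  remove root 70; move last element 36 to root → [36, 62, 61, 38, 12, 23, 5]
  36 vs larger child 62 at index 1, swap → [62, 36, 61, 38, 12, 23, 5]
  36 vs larger child 38 at index 3, swap → [62, 38, 61, 36, 12, 23, 5]
extract-max #4 returns 62:
  remove root 62; move last element 5 to root → [5, 38, 61, 36, 12, 23]
  5 vs larger child 61 at index 2, swap → [61, 38, 5, 36, 12, 23]
  5 vs only child 23 at index 5, swap → [61, 38, 23, 36, 12, 5]
extract-max #5 returns 61:
  remove root 61; move last element 5 to root → [5, 38, 23, 36, 12]
  5 vs larger child 38 at index 1, swap → [38, 5, 23, 36, 12]
  5 vs larger child 36 at index 3, swap → [38, 36, 23, 5, 12]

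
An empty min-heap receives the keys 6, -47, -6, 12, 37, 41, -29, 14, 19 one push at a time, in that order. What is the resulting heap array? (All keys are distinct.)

[-47, 6, -29, 12, 37, 41, -6, 14, 19]

Insert 6:
  append 6 at index 0 → [6] (no swap needed)
Insert -47:
  append -47 at index 1 → [6, -47]
  -47 < parent 6 at index 0, swap → [-47, 6]
Insert -6:
  append -6 at index 2 → [-47, 6, -6] (no swap needed)
Insert 12:
  append 12 at index 3 → [-47, 6, -6, 12] (no swap needed)
Insert 37:
  append 37 at index 4 → [-47, 6, -6, 12, 37] (no swap needed)
Insert 41:
  append 41 at index 5 → [-47, 6, -6, 12, 37, 41] (no swap needed)
Insert -29:
  append -29 at index 6 → [-47, 6, -6, 12, 37, 41, -29]
  -29 < parent -6 at index 2, swap → [-47, 6, -29, 12, 37, 41, -6]
Insert 14:
  append 14 at index 7 → [-47, 6, -29, 12, 37, 41, -6, 14] (no swap needed)
Insert 19:
  append 19 at index 8 → [-47, 6, -29, 12, 37, 41, -6, 14, 19] (no swap needed)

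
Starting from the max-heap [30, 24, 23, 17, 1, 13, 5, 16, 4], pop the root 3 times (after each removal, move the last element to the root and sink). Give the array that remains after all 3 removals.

[17, 16, 13, 5, 1, 4]

extract-max #1 returns 30:
  remove root 30; move last element 4 to root → [4, 24, 23, 17, 1, 13, 5, 16]
  4 vs larger child 24 at index 1, swap → [24, 4, 23, 17, 1, 13, 5, 16]
  4 vs larger child 17 at index 3, swap → [24, 17, 23, 4, 1, 13, 5, 16]
  4 vs only child 16 at index 7, swap → [24, 17, 23, 16, 1, 13, 5, 4]
extract-max #2 returns 24:
  remove root 24; move last element 4 to root → [4, 17, 23, 16, 1, 13, 5]
  4 vs larger child 23 at index 2, swap → [23, 17, 4, 16, 1, 13, 5]
  4 vs larger child 13 at index 5, swap → [23, 17, 13, 16, 1, 4, 5]
extract-max #3 returns 23:
  remove root 23; move last element 5 to root → [5, 17, 13, 16, 1, 4]
  5 vs larger child 17 at index 1, swap → [17, 5, 13, 16, 1, 4]
  5 vs larger child 16 at index 3, swap → [17, 16, 13, 5, 1, 4]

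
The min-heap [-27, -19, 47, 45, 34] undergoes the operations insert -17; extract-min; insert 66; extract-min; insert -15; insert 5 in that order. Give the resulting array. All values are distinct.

insert -17:
  append -17 at index 5 → [-27, -19, 47, 45, 34, -17]
  -17 < parent 47 at index 2, swap → [-27, -19, -17, 45, 34, 47]
extract-min → returns -27:
  remove root -27; move last element 47 to root → [47, -19, -17, 45, 34]
  47 vs smaller child -19 at index 1, swap → [-19, 47, -17, 45, 34]
  47 vs smaller child 34 at index 4, swap → [-19, 34, -17, 45, 47]
insert 66:
  append 66 at index 5 → [-19, 34, -17, 45, 47, 66] (no swap needed)
extract-min → returns -19:
  remove root -19; move last element 66 to root → [66, 34, -17, 45, 47]
  66 vs smaller child -17 at index 2, swap → [-17, 34, 66, 45, 47]
insert -15:
  append -15 at index 5 → [-17, 34, 66, 45, 47, -15]
  -15 < parent 66 at index 2, swap → [-17, 34, -15, 45, 47, 66]
insert 5:
  append 5 at index 6 → [-17, 34, -15, 45, 47, 66, 5] (no swap needed)

[-17, 34, -15, 45, 47, 66, 5]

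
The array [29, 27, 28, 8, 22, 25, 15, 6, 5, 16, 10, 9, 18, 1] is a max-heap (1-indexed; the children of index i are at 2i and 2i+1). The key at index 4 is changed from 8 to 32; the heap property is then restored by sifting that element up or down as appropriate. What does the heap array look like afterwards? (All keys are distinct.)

[32, 29, 28, 27, 22, 25, 15, 6, 5, 16, 10, 9, 18, 1]

set index 4 from 8 to 32 → [29, 27, 28, 32, 22, 25, 15, 6, 5, 16, 10, 9, 18, 1]
32 > parent 27 at index 2, swap → [29, 32, 28, 27, 22, 25, 15, 6, 5, 16, 10, 9, 18, 1]
32 > parent 29 at index 1, swap → [32, 29, 28, 27, 22, 25, 15, 6, 5, 16, 10, 9, 18, 1]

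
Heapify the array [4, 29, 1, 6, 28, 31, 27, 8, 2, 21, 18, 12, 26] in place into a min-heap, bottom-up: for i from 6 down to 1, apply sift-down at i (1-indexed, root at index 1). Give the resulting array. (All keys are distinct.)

[1, 2, 4, 6, 18, 12, 27, 8, 29, 21, 28, 31, 26]

sift down from index 6:
  31 vs smaller child 12 at index 12, swap → [4, 29, 1, 6, 28, 12, 27, 8, 2, 21, 18, 31, 26]
sift down from index 5:
  28 vs smaller child 18 at index 11, swap → [4, 29, 1, 6, 18, 12, 27, 8, 2, 21, 28, 31, 26]
sift down from index 4:
  6 vs smaller child 2 at index 9, swap → [4, 29, 1, 2, 18, 12, 27, 8, 6, 21, 28, 31, 26]
sift down from index 3: already satisfies heap property
sift down from index 2:
  29 vs smaller child 2 at index 4, swap → [4, 2, 1, 29, 18, 12, 27, 8, 6, 21, 28, 31, 26]
  29 vs smaller child 6 at index 9, swap → [4, 2, 1, 6, 18, 12, 27, 8, 29, 21, 28, 31, 26]
sift down from index 1:
  4 vs smaller child 1 at index 3, swap → [1, 2, 4, 6, 18, 12, 27, 8, 29, 21, 28, 31, 26]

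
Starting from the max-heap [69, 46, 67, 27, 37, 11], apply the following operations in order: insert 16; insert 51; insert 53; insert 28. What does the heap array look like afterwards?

insert 16:
  append 16 at index 6 → [69, 46, 67, 27, 37, 11, 16] (no swap needed)
insert 51:
  append 51 at index 7 → [69, 46, 67, 27, 37, 11, 16, 51]
  51 > parent 27 at index 3, swap → [69, 46, 67, 51, 37, 11, 16, 27]
  51 > parent 46 at index 1, swap → [69, 51, 67, 46, 37, 11, 16, 27]
insert 53:
  append 53 at index 8 → [69, 51, 67, 46, 37, 11, 16, 27, 53]
  53 > parent 46 at index 3, swap → [69, 51, 67, 53, 37, 11, 16, 27, 46]
  53 > parent 51 at index 1, swap → [69, 53, 67, 51, 37, 11, 16, 27, 46]
insert 28:
  append 28 at index 9 → [69, 53, 67, 51, 37, 11, 16, 27, 46, 28] (no swap needed)

[69, 53, 67, 51, 37, 11, 16, 27, 46, 28]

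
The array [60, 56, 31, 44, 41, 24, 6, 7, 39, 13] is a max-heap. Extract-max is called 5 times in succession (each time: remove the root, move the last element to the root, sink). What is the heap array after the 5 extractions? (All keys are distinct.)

extract-max #1 returns 60:
  remove root 60; move last element 13 to root → [13, 56, 31, 44, 41, 24, 6, 7, 39]
  13 vs larger child 56 at index 1, swap → [56, 13, 31, 44, 41, 24, 6, 7, 39]
  13 vs larger child 44 at index 3, swap → [56, 44, 31, 13, 41, 24, 6, 7, 39]
  13 vs larger child 39 at index 8, swap → [56, 44, 31, 39, 41, 24, 6, 7, 13]
extract-max #2 returns 56:
  remove root 56; move last element 13 to root → [13, 44, 31, 39, 41, 24, 6, 7]
  13 vs larger child 44 at index 1, swap → [44, 13, 31, 39, 41, 24, 6, 7]
  13 vs larger child 41 at index 4, swap → [44, 41, 31, 39, 13, 24, 6, 7]
extract-max #3 returns 44:
  remove root 44; move last element 7 to root → [7, 41, 31, 39, 13, 24, 6]
  7 vs larger child 41 at index 1, swap → [41, 7, 31, 39, 13, 24, 6]
  7 vs larger child 39 at index 3, swap → [41, 39, 31, 7, 13, 24, 6]
extract-max #4 returns 41:
  remove root 41; move last element 6 to root → [6, 39, 31, 7, 13, 24]
  6 vs larger child 39 at index 1, swap → [39, 6, 31, 7, 13, 24]
  6 vs larger child 13 at index 4, swap → [39, 13, 31, 7, 6, 24]
extract-max #5 returns 39:
  remove root 39; move last element 24 to root → [24, 13, 31, 7, 6]
  24 vs larger child 31 at index 2, swap → [31, 13, 24, 7, 6]

[31, 13, 24, 7, 6]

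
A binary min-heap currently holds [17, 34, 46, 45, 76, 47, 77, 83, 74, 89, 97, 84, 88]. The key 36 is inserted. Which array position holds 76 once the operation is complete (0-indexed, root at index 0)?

4

append 36 at index 13 → [17, 34, 46, 45, 76, 47, 77, 83, 74, 89, 97, 84, 88, 36]
36 < parent 77 at index 6, swap → [17, 34, 46, 45, 76, 47, 36, 83, 74, 89, 97, 84, 88, 77]
36 < parent 46 at index 2, swap → [17, 34, 36, 45, 76, 47, 46, 83, 74, 89, 97, 84, 88, 77]
resulting array: [17, 34, 36, 45, 76, 47, 46, 83, 74, 89, 97, 84, 88, 77]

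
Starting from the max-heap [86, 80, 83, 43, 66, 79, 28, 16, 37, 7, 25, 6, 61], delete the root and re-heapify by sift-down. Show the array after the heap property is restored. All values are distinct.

[83, 80, 79, 43, 66, 61, 28, 16, 37, 7, 25, 6]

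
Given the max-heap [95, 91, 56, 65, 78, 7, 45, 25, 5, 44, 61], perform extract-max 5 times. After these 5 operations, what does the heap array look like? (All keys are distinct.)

[56, 44, 45, 25, 5, 7]

extract-max #1 returns 95:
  remove root 95; move last element 61 to root → [61, 91, 56, 65, 78, 7, 45, 25, 5, 44]
  61 vs larger child 91 at index 1, swap → [91, 61, 56, 65, 78, 7, 45, 25, 5, 44]
  61 vs larger child 78 at index 4, swap → [91, 78, 56, 65, 61, 7, 45, 25, 5, 44]
extract-max #2 returns 91:
  remove root 91; move last element 44 to root → [44, 78, 56, 65, 61, 7, 45, 25, 5]
  44 vs larger child 78 at index 1, swap → [78, 44, 56, 65, 61, 7, 45, 25, 5]
  44 vs larger child 65 at index 3, swap → [78, 65, 56, 44, 61, 7, 45, 25, 5]
extract-max #3 returns 78:
  remove root 78; move last element 5 to root → [5, 65, 56, 44, 61, 7, 45, 25]
  5 vs larger child 65 at index 1, swap → [65, 5, 56, 44, 61, 7, 45, 25]
  5 vs larger child 61 at index 4, swap → [65, 61, 56, 44, 5, 7, 45, 25]
extract-max #4 returns 65:
  remove root 65; move last element 25 to root → [25, 61, 56, 44, 5, 7, 45]
  25 vs larger child 61 at index 1, swap → [61, 25, 56, 44, 5, 7, 45]
  25 vs larger child 44 at index 3, swap → [61, 44, 56, 25, 5, 7, 45]
extract-max #5 returns 61:
  remove root 61; move last element 45 to root → [45, 44, 56, 25, 5, 7]
  45 vs larger child 56 at index 2, swap → [56, 44, 45, 25, 5, 7]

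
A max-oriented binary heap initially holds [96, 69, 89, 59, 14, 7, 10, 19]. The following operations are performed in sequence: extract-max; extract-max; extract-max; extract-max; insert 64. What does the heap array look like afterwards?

[64, 19, 7, 10, 14]

extract-max → returns 96:
  remove root 96; move last element 19 to root → [19, 69, 89, 59, 14, 7, 10]
  19 vs larger child 89 at index 2, swap → [89, 69, 19, 59, 14, 7, 10]
extract-max → returns 89:
  remove root 89; move last element 10 to root → [10, 69, 19, 59, 14, 7]
  10 vs larger child 69 at index 1, swap → [69, 10, 19, 59, 14, 7]
  10 vs larger child 59 at index 3, swap → [69, 59, 19, 10, 14, 7]
extract-max → returns 69:
  remove root 69; move last element 7 to root → [7, 59, 19, 10, 14]
  7 vs larger child 59 at index 1, swap → [59, 7, 19, 10, 14]
  7 vs larger child 14 at index 4, swap → [59, 14, 19, 10, 7]
extract-max → returns 59:
  remove root 59; move last element 7 to root → [7, 14, 19, 10]
  7 vs larger child 19 at index 2, swap → [19, 14, 7, 10]
insert 64:
  append 64 at index 4 → [19, 14, 7, 10, 64]
  64 > parent 14 at index 1, swap → [19, 64, 7, 10, 14]
  64 > parent 19 at index 0, swap → [64, 19, 7, 10, 14]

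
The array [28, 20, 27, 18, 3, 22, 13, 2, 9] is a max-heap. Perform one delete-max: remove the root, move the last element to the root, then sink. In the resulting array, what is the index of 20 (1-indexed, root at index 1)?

2

remove root 28; move last element 9 to root → [9, 20, 27, 18, 3, 22, 13, 2]
9 vs larger child 27 at index 3, swap → [27, 20, 9, 18, 3, 22, 13, 2]
9 vs larger child 22 at index 6, swap → [27, 20, 22, 18, 3, 9, 13, 2]
resulting array: [27, 20, 22, 18, 3, 9, 13, 2]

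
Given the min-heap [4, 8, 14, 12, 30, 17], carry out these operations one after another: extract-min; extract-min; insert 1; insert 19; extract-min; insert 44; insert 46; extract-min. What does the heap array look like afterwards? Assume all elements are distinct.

[14, 17, 44, 30, 19, 46]

extract-min → returns 4:
  remove root 4; move last element 17 to root → [17, 8, 14, 12, 30]
  17 vs smaller child 8 at index 1, swap → [8, 17, 14, 12, 30]
  17 vs smaller child 12 at index 3, swap → [8, 12, 14, 17, 30]
extract-min → returns 8:
  remove root 8; move last element 30 to root → [30, 12, 14, 17]
  30 vs smaller child 12 at index 1, swap → [12, 30, 14, 17]
  30 vs only child 17 at index 3, swap → [12, 17, 14, 30]
insert 1:
  append 1 at index 4 → [12, 17, 14, 30, 1]
  1 < parent 17 at index 1, swap → [12, 1, 14, 30, 17]
  1 < parent 12 at index 0, swap → [1, 12, 14, 30, 17]
insert 19:
  append 19 at index 5 → [1, 12, 14, 30, 17, 19] (no swap needed)
extract-min → returns 1:
  remove root 1; move last element 19 to root → [19, 12, 14, 30, 17]
  19 vs smaller child 12 at index 1, swap → [12, 19, 14, 30, 17]
  19 vs smaller child 17 at index 4, swap → [12, 17, 14, 30, 19]
insert 44:
  append 44 at index 5 → [12, 17, 14, 30, 19, 44] (no swap needed)
insert 46:
  append 46 at index 6 → [12, 17, 14, 30, 19, 44, 46] (no swap needed)
extract-min → returns 12:
  remove root 12; move last element 46 to root → [46, 17, 14, 30, 19, 44]
  46 vs smaller child 14 at index 2, swap → [14, 17, 46, 30, 19, 44]
  46 vs only child 44 at index 5, swap → [14, 17, 44, 30, 19, 46]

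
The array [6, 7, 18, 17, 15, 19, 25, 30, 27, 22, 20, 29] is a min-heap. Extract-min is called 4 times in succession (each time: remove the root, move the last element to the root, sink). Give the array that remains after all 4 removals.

extract-min #1 returns 6:
  remove root 6; move last element 29 to root → [29, 7, 18, 17, 15, 19, 25, 30, 27, 22, 20]
  29 vs smaller child 7 at index 1, swap → [7, 29, 18, 17, 15, 19, 25, 30, 27, 22, 20]
  29 vs smaller child 15 at index 4, swap → [7, 15, 18, 17, 29, 19, 25, 30, 27, 22, 20]
  29 vs smaller child 20 at index 10, swap → [7, 15, 18, 17, 20, 19, 25, 30, 27, 22, 29]
extract-min #2 returns 7:
  remove root 7; move last element 29 to root → [29, 15, 18, 17, 20, 19, 25, 30, 27, 22]
  29 vs smaller child 15 at index 1, swap → [15, 29, 18, 17, 20, 19, 25, 30, 27, 22]
  29 vs smaller child 17 at index 3, swap → [15, 17, 18, 29, 20, 19, 25, 30, 27, 22]
  29 vs smaller child 27 at index 8, swap → [15, 17, 18, 27, 20, 19, 25, 30, 29, 22]
extract-min #3 returns 15:
  remove root 15; move last element 22 to root → [22, 17, 18, 27, 20, 19, 25, 30, 29]
  22 vs smaller child 17 at index 1, swap → [17, 22, 18, 27, 20, 19, 25, 30, 29]
  22 vs smaller child 20 at index 4, swap → [17, 20, 18, 27, 22, 19, 25, 30, 29]
extract-min #4 returns 17:
  remove root 17; move last element 29 to root → [29, 20, 18, 27, 22, 19, 25, 30]
  29 vs smaller child 18 at index 2, swap → [18, 20, 29, 27, 22, 19, 25, 30]
  29 vs smaller child 19 at index 5, swap → [18, 20, 19, 27, 22, 29, 25, 30]

[18, 20, 19, 27, 22, 29, 25, 30]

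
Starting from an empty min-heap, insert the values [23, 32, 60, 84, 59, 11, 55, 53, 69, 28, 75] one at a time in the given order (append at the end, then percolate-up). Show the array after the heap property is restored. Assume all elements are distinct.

[11, 28, 23, 53, 32, 60, 55, 84, 69, 59, 75]

Insert 23:
  append 23 at index 0 → [23] (no swap needed)
Insert 32:
  append 32 at index 1 → [23, 32] (no swap needed)
Insert 60:
  append 60 at index 2 → [23, 32, 60] (no swap needed)
Insert 84:
  append 84 at index 3 → [23, 32, 60, 84] (no swap needed)
Insert 59:
  append 59 at index 4 → [23, 32, 60, 84, 59] (no swap needed)
Insert 11:
  append 11 at index 5 → [23, 32, 60, 84, 59, 11]
  11 < parent 60 at index 2, swap → [23, 32, 11, 84, 59, 60]
  11 < parent 23 at index 0, swap → [11, 32, 23, 84, 59, 60]
Insert 55:
  append 55 at index 6 → [11, 32, 23, 84, 59, 60, 55] (no swap needed)
Insert 53:
  append 53 at index 7 → [11, 32, 23, 84, 59, 60, 55, 53]
  53 < parent 84 at index 3, swap → [11, 32, 23, 53, 59, 60, 55, 84]
Insert 69:
  append 69 at index 8 → [11, 32, 23, 53, 59, 60, 55, 84, 69] (no swap needed)
Insert 28:
  append 28 at index 9 → [11, 32, 23, 53, 59, 60, 55, 84, 69, 28]
  28 < parent 59 at index 4, swap → [11, 32, 23, 53, 28, 60, 55, 84, 69, 59]
  28 < parent 32 at index 1, swap → [11, 28, 23, 53, 32, 60, 55, 84, 69, 59]
Insert 75:
  append 75 at index 10 → [11, 28, 23, 53, 32, 60, 55, 84, 69, 59, 75] (no swap needed)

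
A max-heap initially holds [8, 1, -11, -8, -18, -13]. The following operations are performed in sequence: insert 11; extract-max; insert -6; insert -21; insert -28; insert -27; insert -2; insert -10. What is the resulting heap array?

[8, 1, -6, -8, -2, -10, -11, -21, -28, -27, -18, -13]

insert 11:
  append 11 at index 6 → [8, 1, -11, -8, -18, -13, 11]
  11 > parent -11 at index 2, swap → [8, 1, 11, -8, -18, -13, -11]
  11 > parent 8 at index 0, swap → [11, 1, 8, -8, -18, -13, -11]
extract-max → returns 11:
  remove root 11; move last element -11 to root → [-11, 1, 8, -8, -18, -13]
  -11 vs larger child 8 at index 2, swap → [8, 1, -11, -8, -18, -13]
insert -6:
  append -6 at index 6 → [8, 1, -11, -8, -18, -13, -6]
  -6 > parent -11 at index 2, swap → [8, 1, -6, -8, -18, -13, -11]
insert -21:
  append -21 at index 7 → [8, 1, -6, -8, -18, -13, -11, -21] (no swap needed)
insert -28:
  append -28 at index 8 → [8, 1, -6, -8, -18, -13, -11, -21, -28] (no swap needed)
insert -27:
  append -27 at index 9 → [8, 1, -6, -8, -18, -13, -11, -21, -28, -27] (no swap needed)
insert -2:
  append -2 at index 10 → [8, 1, -6, -8, -18, -13, -11, -21, -28, -27, -2]
  -2 > parent -18 at index 4, swap → [8, 1, -6, -8, -2, -13, -11, -21, -28, -27, -18]
insert -10:
  append -10 at index 11 → [8, 1, -6, -8, -2, -13, -11, -21, -28, -27, -18, -10]
  -10 > parent -13 at index 5, swap → [8, 1, -6, -8, -2, -10, -11, -21, -28, -27, -18, -13]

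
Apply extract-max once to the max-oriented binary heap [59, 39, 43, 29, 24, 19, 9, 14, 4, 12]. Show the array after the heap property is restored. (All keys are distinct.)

[43, 39, 19, 29, 24, 12, 9, 14, 4]

remove root 59; move last element 12 to root → [12, 39, 43, 29, 24, 19, 9, 14, 4]
12 vs larger child 43 at index 2, swap → [43, 39, 12, 29, 24, 19, 9, 14, 4]
12 vs larger child 19 at index 5, swap → [43, 39, 19, 29, 24, 12, 9, 14, 4]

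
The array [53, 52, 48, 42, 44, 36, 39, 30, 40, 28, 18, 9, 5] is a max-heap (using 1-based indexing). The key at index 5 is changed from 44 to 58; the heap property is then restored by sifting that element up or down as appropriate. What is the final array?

set index 5 from 44 to 58 → [53, 52, 48, 42, 58, 36, 39, 30, 40, 28, 18, 9, 5]
58 > parent 52 at index 2, swap → [53, 58, 48, 42, 52, 36, 39, 30, 40, 28, 18, 9, 5]
58 > parent 53 at index 1, swap → [58, 53, 48, 42, 52, 36, 39, 30, 40, 28, 18, 9, 5]

[58, 53, 48, 42, 52, 36, 39, 30, 40, 28, 18, 9, 5]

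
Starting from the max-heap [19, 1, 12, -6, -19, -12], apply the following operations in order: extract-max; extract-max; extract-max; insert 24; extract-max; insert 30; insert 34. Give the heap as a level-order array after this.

[34, 30, -12, -19, -6]

extract-max → returns 19:
  remove root 19; move last element -12 to root → [-12, 1, 12, -6, -19]
  -12 vs larger child 12 at index 2, swap → [12, 1, -12, -6, -19]
extract-max → returns 12:
  remove root 12; move last element -19 to root → [-19, 1, -12, -6]
  -19 vs larger child 1 at index 1, swap → [1, -19, -12, -6]
  -19 vs only child -6 at index 3, swap → [1, -6, -12, -19]
extract-max → returns 1:
  remove root 1; move last element -19 to root → [-19, -6, -12]
  -19 vs larger child -6 at index 1, swap → [-6, -19, -12]
insert 24:
  append 24 at index 3 → [-6, -19, -12, 24]
  24 > parent -19 at index 1, swap → [-6, 24, -12, -19]
  24 > parent -6 at index 0, swap → [24, -6, -12, -19]
extract-max → returns 24:
  remove root 24; move last element -19 to root → [-19, -6, -12]
  -19 vs larger child -6 at index 1, swap → [-6, -19, -12]
insert 30:
  append 30 at index 3 → [-6, -19, -12, 30]
  30 > parent -19 at index 1, swap → [-6, 30, -12, -19]
  30 > parent -6 at index 0, swap → [30, -6, -12, -19]
insert 34:
  append 34 at index 4 → [30, -6, -12, -19, 34]
  34 > parent -6 at index 1, swap → [30, 34, -12, -19, -6]
  34 > parent 30 at index 0, swap → [34, 30, -12, -19, -6]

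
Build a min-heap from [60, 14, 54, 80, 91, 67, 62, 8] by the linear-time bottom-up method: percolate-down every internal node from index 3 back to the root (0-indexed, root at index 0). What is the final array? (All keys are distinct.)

sift down from index 3:
  80 vs only child 8 at index 7, swap → [60, 14, 54, 8, 91, 67, 62, 80]
sift down from index 2: already satisfies heap property
sift down from index 1:
  14 vs smaller child 8 at index 3, swap → [60, 8, 54, 14, 91, 67, 62, 80]
sift down from index 0:
  60 vs smaller child 8 at index 1, swap → [8, 60, 54, 14, 91, 67, 62, 80]
  60 vs smaller child 14 at index 3, swap → [8, 14, 54, 60, 91, 67, 62, 80]

[8, 14, 54, 60, 91, 67, 62, 80]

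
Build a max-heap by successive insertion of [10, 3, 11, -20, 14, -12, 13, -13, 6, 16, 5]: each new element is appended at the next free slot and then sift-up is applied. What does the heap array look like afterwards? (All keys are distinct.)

[16, 14, 13, 6, 11, -12, 10, -20, -13, 3, 5]

Insert 10:
  append 10 at index 0 → [10] (no swap needed)
Insert 3:
  append 3 at index 1 → [10, 3] (no swap needed)
Insert 11:
  append 11 at index 2 → [10, 3, 11]
  11 > parent 10 at index 0, swap → [11, 3, 10]
Insert -20:
  append -20 at index 3 → [11, 3, 10, -20] (no swap needed)
Insert 14:
  append 14 at index 4 → [11, 3, 10, -20, 14]
  14 > parent 3 at index 1, swap → [11, 14, 10, -20, 3]
  14 > parent 11 at index 0, swap → [14, 11, 10, -20, 3]
Insert -12:
  append -12 at index 5 → [14, 11, 10, -20, 3, -12] (no swap needed)
Insert 13:
  append 13 at index 6 → [14, 11, 10, -20, 3, -12, 13]
  13 > parent 10 at index 2, swap → [14, 11, 13, -20, 3, -12, 10]
Insert -13:
  append -13 at index 7 → [14, 11, 13, -20, 3, -12, 10, -13]
  -13 > parent -20 at index 3, swap → [14, 11, 13, -13, 3, -12, 10, -20]
Insert 6:
  append 6 at index 8 → [14, 11, 13, -13, 3, -12, 10, -20, 6]
  6 > parent -13 at index 3, swap → [14, 11, 13, 6, 3, -12, 10, -20, -13]
Insert 16:
  append 16 at index 9 → [14, 11, 13, 6, 3, -12, 10, -20, -13, 16]
  16 > parent 3 at index 4, swap → [14, 11, 13, 6, 16, -12, 10, -20, -13, 3]
  16 > parent 11 at index 1, swap → [14, 16, 13, 6, 11, -12, 10, -20, -13, 3]
  16 > parent 14 at index 0, swap → [16, 14, 13, 6, 11, -12, 10, -20, -13, 3]
Insert 5:
  append 5 at index 10 → [16, 14, 13, 6, 11, -12, 10, -20, -13, 3, 5] (no swap needed)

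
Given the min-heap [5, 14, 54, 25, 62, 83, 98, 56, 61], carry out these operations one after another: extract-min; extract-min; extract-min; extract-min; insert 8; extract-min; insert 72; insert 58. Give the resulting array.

[56, 61, 58, 98, 62, 83, 72]

extract-min → returns 5:
  remove root 5; move last element 61 to root → [61, 14, 54, 25, 62, 83, 98, 56]
  61 vs smaller child 14 at index 1, swap → [14, 61, 54, 25, 62, 83, 98, 56]
  61 vs smaller child 25 at index 3, swap → [14, 25, 54, 61, 62, 83, 98, 56]
  61 vs only child 56 at index 7, swap → [14, 25, 54, 56, 62, 83, 98, 61]
extract-min → returns 14:
  remove root 14; move last element 61 to root → [61, 25, 54, 56, 62, 83, 98]
  61 vs smaller child 25 at index 1, swap → [25, 61, 54, 56, 62, 83, 98]
  61 vs smaller child 56 at index 3, swap → [25, 56, 54, 61, 62, 83, 98]
extract-min → returns 25:
  remove root 25; move last element 98 to root → [98, 56, 54, 61, 62, 83]
  98 vs smaller child 54 at index 2, swap → [54, 56, 98, 61, 62, 83]
  98 vs only child 83 at index 5, swap → [54, 56, 83, 61, 62, 98]
extract-min → returns 54:
  remove root 54; move last element 98 to root → [98, 56, 83, 61, 62]
  98 vs smaller child 56 at index 1, swap → [56, 98, 83, 61, 62]
  98 vs smaller child 61 at index 3, swap → [56, 61, 83, 98, 62]
insert 8:
  append 8 at index 5 → [56, 61, 83, 98, 62, 8]
  8 < parent 83 at index 2, swap → [56, 61, 8, 98, 62, 83]
  8 < parent 56 at index 0, swap → [8, 61, 56, 98, 62, 83]
extract-min → returns 8:
  remove root 8; move last element 83 to root → [83, 61, 56, 98, 62]
  83 vs smaller child 56 at index 2, swap → [56, 61, 83, 98, 62]
insert 72:
  append 72 at index 5 → [56, 61, 83, 98, 62, 72]
  72 < parent 83 at index 2, swap → [56, 61, 72, 98, 62, 83]
insert 58:
  append 58 at index 6 → [56, 61, 72, 98, 62, 83, 58]
  58 < parent 72 at index 2, swap → [56, 61, 58, 98, 62, 83, 72]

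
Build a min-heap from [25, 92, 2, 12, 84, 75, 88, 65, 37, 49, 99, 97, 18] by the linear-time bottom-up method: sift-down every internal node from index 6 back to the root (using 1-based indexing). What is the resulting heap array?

sift down from index 6:
  75 vs smaller child 18 at index 13, swap → [25, 92, 2, 12, 84, 18, 88, 65, 37, 49, 99, 97, 75]
sift down from index 5:
  84 vs smaller child 49 at index 10, swap → [25, 92, 2, 12, 49, 18, 88, 65, 37, 84, 99, 97, 75]
sift down from index 4: already satisfies heap property
sift down from index 3: already satisfies heap property
sift down from index 2:
  92 vs smaller child 12 at index 4, swap → [25, 12, 2, 92, 49, 18, 88, 65, 37, 84, 99, 97, 75]
  92 vs smaller child 37 at index 9, swap → [25, 12, 2, 37, 49, 18, 88, 65, 92, 84, 99, 97, 75]
sift down from index 1:
  25 vs smaller child 2 at index 3, swap → [2, 12, 25, 37, 49, 18, 88, 65, 92, 84, 99, 97, 75]
  25 vs smaller child 18 at index 6, swap → [2, 12, 18, 37, 49, 25, 88, 65, 92, 84, 99, 97, 75]

[2, 12, 18, 37, 49, 25, 88, 65, 92, 84, 99, 97, 75]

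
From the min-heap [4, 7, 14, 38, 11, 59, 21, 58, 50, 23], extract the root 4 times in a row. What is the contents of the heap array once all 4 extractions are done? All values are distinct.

[21, 23, 58, 38, 50, 59]

extract-min #1 returns 4:
  remove root 4; move last element 23 to root → [23, 7, 14, 38, 11, 59, 21, 58, 50]
  23 vs smaller child 7 at index 1, swap → [7, 23, 14, 38, 11, 59, 21, 58, 50]
  23 vs smaller child 11 at index 4, swap → [7, 11, 14, 38, 23, 59, 21, 58, 50]
extract-min #2 returns 7:
  remove root 7; move last element 50 to root → [50, 11, 14, 38, 23, 59, 21, 58]
  50 vs smaller child 11 at index 1, swap → [11, 50, 14, 38, 23, 59, 21, 58]
  50 vs smaller child 23 at index 4, swap → [11, 23, 14, 38, 50, 59, 21, 58]
extract-min #3 returns 11:
  remove root 11; move last element 58 to root → [58, 23, 14, 38, 50, 59, 21]
  58 vs smaller child 14 at index 2, swap → [14, 23, 58, 38, 50, 59, 21]
  58 vs smaller child 21 at index 6, swap → [14, 23, 21, 38, 50, 59, 58]
extract-min #4 returns 14:
  remove root 14; move last element 58 to root → [58, 23, 21, 38, 50, 59]
  58 vs smaller child 21 at index 2, swap → [21, 23, 58, 38, 50, 59]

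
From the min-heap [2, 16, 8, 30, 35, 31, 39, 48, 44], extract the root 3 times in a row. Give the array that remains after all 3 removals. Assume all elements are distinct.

[30, 35, 31, 48, 39, 44]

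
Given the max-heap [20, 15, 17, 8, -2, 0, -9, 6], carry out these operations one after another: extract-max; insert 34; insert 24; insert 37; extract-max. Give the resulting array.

extract-max → returns 20:
  remove root 20; move last element 6 to root → [6, 15, 17, 8, -2, 0, -9]
  6 vs larger child 17 at index 2, swap → [17, 15, 6, 8, -2, 0, -9]
insert 34:
  append 34 at index 7 → [17, 15, 6, 8, -2, 0, -9, 34]
  34 > parent 8 at index 3, swap → [17, 15, 6, 34, -2, 0, -9, 8]
  34 > parent 15 at index 1, swap → [17, 34, 6, 15, -2, 0, -9, 8]
  34 > parent 17 at index 0, swap → [34, 17, 6, 15, -2, 0, -9, 8]
insert 24:
  append 24 at index 8 → [34, 17, 6, 15, -2, 0, -9, 8, 24]
  24 > parent 15 at index 3, swap → [34, 17, 6, 24, -2, 0, -9, 8, 15]
  24 > parent 17 at index 1, swap → [34, 24, 6, 17, -2, 0, -9, 8, 15]
insert 37:
  append 37 at index 9 → [34, 24, 6, 17, -2, 0, -9, 8, 15, 37]
  37 > parent -2 at index 4, swap → [34, 24, 6, 17, 37, 0, -9, 8, 15, -2]
  37 > parent 24 at index 1, swap → [34, 37, 6, 17, 24, 0, -9, 8, 15, -2]
  37 > parent 34 at index 0, swap → [37, 34, 6, 17, 24, 0, -9, 8, 15, -2]
extract-max → returns 37:
  remove root 37; move last element -2 to root → [-2, 34, 6, 17, 24, 0, -9, 8, 15]
  -2 vs larger child 34 at index 1, swap → [34, -2, 6, 17, 24, 0, -9, 8, 15]
  -2 vs larger child 24 at index 4, swap → [34, 24, 6, 17, -2, 0, -9, 8, 15]

[34, 24, 6, 17, -2, 0, -9, 8, 15]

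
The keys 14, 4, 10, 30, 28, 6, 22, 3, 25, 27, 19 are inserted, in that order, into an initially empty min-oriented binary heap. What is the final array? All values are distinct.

[3, 4, 6, 14, 19, 10, 22, 30, 25, 28, 27]

Insert 14:
  append 14 at index 0 → [14] (no swap needed)
Insert 4:
  append 4 at index 1 → [14, 4]
  4 < parent 14 at index 0, swap → [4, 14]
Insert 10:
  append 10 at index 2 → [4, 14, 10] (no swap needed)
Insert 30:
  append 30 at index 3 → [4, 14, 10, 30] (no swap needed)
Insert 28:
  append 28 at index 4 → [4, 14, 10, 30, 28] (no swap needed)
Insert 6:
  append 6 at index 5 → [4, 14, 10, 30, 28, 6]
  6 < parent 10 at index 2, swap → [4, 14, 6, 30, 28, 10]
Insert 22:
  append 22 at index 6 → [4, 14, 6, 30, 28, 10, 22] (no swap needed)
Insert 3:
  append 3 at index 7 → [4, 14, 6, 30, 28, 10, 22, 3]
  3 < parent 30 at index 3, swap → [4, 14, 6, 3, 28, 10, 22, 30]
  3 < parent 14 at index 1, swap → [4, 3, 6, 14, 28, 10, 22, 30]
  3 < parent 4 at index 0, swap → [3, 4, 6, 14, 28, 10, 22, 30]
Insert 25:
  append 25 at index 8 → [3, 4, 6, 14, 28, 10, 22, 30, 25] (no swap needed)
Insert 27:
  append 27 at index 9 → [3, 4, 6, 14, 28, 10, 22, 30, 25, 27]
  27 < parent 28 at index 4, swap → [3, 4, 6, 14, 27, 10, 22, 30, 25, 28]
Insert 19:
  append 19 at index 10 → [3, 4, 6, 14, 27, 10, 22, 30, 25, 28, 19]
  19 < parent 27 at index 4, swap → [3, 4, 6, 14, 19, 10, 22, 30, 25, 28, 27]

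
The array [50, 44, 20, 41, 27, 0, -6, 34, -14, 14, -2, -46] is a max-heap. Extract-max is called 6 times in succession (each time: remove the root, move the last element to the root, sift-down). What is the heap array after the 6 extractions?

[14, -2, 0, -6, -14, -46]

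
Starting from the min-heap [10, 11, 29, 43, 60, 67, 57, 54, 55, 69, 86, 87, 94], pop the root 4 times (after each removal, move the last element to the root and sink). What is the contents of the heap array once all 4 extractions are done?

[54, 55, 57, 69, 60, 67, 87, 94, 86]

extract-min #1 returns 10:
  remove root 10; move last element 94 to root → [94, 11, 29, 43, 60, 67, 57, 54, 55, 69, 86, 87]
  94 vs smaller child 11 at index 1, swap → [11, 94, 29, 43, 60, 67, 57, 54, 55, 69, 86, 87]
  94 vs smaller child 43 at index 3, swap → [11, 43, 29, 94, 60, 67, 57, 54, 55, 69, 86, 87]
  94 vs smaller child 54 at index 7, swap → [11, 43, 29, 54, 60, 67, 57, 94, 55, 69, 86, 87]
extract-min #2 returns 11:
  remove root 11; move last element 87 to root → [87, 43, 29, 54, 60, 67, 57, 94, 55, 69, 86]
  87 vs smaller child 29 at index 2, swap → [29, 43, 87, 54, 60, 67, 57, 94, 55, 69, 86]
  87 vs smaller child 57 at index 6, swap → [29, 43, 57, 54, 60, 67, 87, 94, 55, 69, 86]
extract-min #3 returns 29:
  remove root 29; move last element 86 to root → [86, 43, 57, 54, 60, 67, 87, 94, 55, 69]
  86 vs smaller child 43 at index 1, swap → [43, 86, 57, 54, 60, 67, 87, 94, 55, 69]
  86 vs smaller child 54 at index 3, swap → [43, 54, 57, 86, 60, 67, 87, 94, 55, 69]
  86 vs smaller child 55 at index 8, swap → [43, 54, 57, 55, 60, 67, 87, 94, 86, 69]
extract-min #4 returns 43:
  remove root 43; move last element 69 to root → [69, 54, 57, 55, 60, 67, 87, 94, 86]
  69 vs smaller child 54 at index 1, swap → [54, 69, 57, 55, 60, 67, 87, 94, 86]
  69 vs smaller child 55 at index 3, swap → [54, 55, 57, 69, 60, 67, 87, 94, 86]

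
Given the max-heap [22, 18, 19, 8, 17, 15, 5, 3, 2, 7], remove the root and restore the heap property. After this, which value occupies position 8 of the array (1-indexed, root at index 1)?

remove root 22; move last element 7 to root → [7, 18, 19, 8, 17, 15, 5, 3, 2]
7 vs larger child 19 at index 3, swap → [19, 18, 7, 8, 17, 15, 5, 3, 2]
7 vs larger child 15 at index 6, swap → [19, 18, 15, 8, 17, 7, 5, 3, 2]
resulting array: [19, 18, 15, 8, 17, 7, 5, 3, 2]

3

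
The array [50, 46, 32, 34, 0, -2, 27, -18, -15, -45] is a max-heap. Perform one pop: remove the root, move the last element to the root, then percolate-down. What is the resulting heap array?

[46, 34, 32, -15, 0, -2, 27, -18, -45]

remove root 50; move last element -45 to root → [-45, 46, 32, 34, 0, -2, 27, -18, -15]
-45 vs larger child 46 at index 1, swap → [46, -45, 32, 34, 0, -2, 27, -18, -15]
-45 vs larger child 34 at index 3, swap → [46, 34, 32, -45, 0, -2, 27, -18, -15]
-45 vs larger child -15 at index 8, swap → [46, 34, 32, -15, 0, -2, 27, -18, -45]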